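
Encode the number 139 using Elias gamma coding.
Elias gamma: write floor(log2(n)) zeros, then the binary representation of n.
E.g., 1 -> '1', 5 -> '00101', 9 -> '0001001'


num_bits = floor(log2(139)) + 1 = 8
leading_zeros = num_bits - 1 = 7
binary(139) = 10001011

Elias gamma(139) = '0000000' + '10001011' = 000000010001011 (15 bits)


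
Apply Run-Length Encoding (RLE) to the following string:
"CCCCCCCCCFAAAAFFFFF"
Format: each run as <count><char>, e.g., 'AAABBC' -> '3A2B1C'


Scanning runs left to right:
  i=0: run of 'C' x 9 -> '9C'
  i=9: run of 'F' x 1 -> '1F'
  i=10: run of 'A' x 4 -> '4A'
  i=14: run of 'F' x 5 -> '5F'

RLE = 9C1F4A5F


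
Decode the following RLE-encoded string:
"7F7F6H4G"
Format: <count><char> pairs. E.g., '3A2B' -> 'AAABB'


Expanding each <count><char> pair:
  7F -> 'FFFFFFF'
  7F -> 'FFFFFFF'
  6H -> 'HHHHHH'
  4G -> 'GGGG'

Decoded = FFFFFFFFFFFFFFHHHHHHGGGG


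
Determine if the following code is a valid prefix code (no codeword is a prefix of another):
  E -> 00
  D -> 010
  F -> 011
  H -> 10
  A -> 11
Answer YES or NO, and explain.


Checking each pair (does one codeword prefix another?):
  E='00' vs D='010': no prefix
  E='00' vs F='011': no prefix
  E='00' vs H='10': no prefix
  E='00' vs A='11': no prefix
  D='010' vs E='00': no prefix
  D='010' vs F='011': no prefix
  D='010' vs H='10': no prefix
  D='010' vs A='11': no prefix
  F='011' vs E='00': no prefix
  F='011' vs D='010': no prefix
  F='011' vs H='10': no prefix
  F='011' vs A='11': no prefix
  H='10' vs E='00': no prefix
  H='10' vs D='010': no prefix
  H='10' vs F='011': no prefix
  H='10' vs A='11': no prefix
  A='11' vs E='00': no prefix
  A='11' vs D='010': no prefix
  A='11' vs F='011': no prefix
  A='11' vs H='10': no prefix
No violation found over all pairs.

YES -- this is a valid prefix code. No codeword is a prefix of any other codeword.


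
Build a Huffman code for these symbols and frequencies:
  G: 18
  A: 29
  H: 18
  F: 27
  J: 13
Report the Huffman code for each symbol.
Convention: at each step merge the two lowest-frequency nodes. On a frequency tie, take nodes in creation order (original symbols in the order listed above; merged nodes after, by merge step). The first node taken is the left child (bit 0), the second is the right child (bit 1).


Huffman tree construction:
Step 1: Merge J(13) + G(18) = 31
Step 2: Merge H(18) + F(27) = 45
Step 3: Merge A(29) + (J+G)(31) = 60
Step 4: Merge (H+F)(45) + (A+(J+G))(60) = 105
Read each symbol's code off the tree from the root (left child = 0, right child = 1).

Codes:
  G: 111 (length 3)
  A: 10 (length 2)
  H: 00 (length 2)
  F: 01 (length 2)
  J: 110 (length 3)
Average code length: 241/105 = 2.2952 bits/symbol


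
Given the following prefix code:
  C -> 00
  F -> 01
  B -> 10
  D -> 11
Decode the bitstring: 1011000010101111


Decoding step by step:
Bits 10 -> B
Bits 11 -> D
Bits 00 -> C
Bits 00 -> C
Bits 10 -> B
Bits 10 -> B
Bits 11 -> D
Bits 11 -> D


Decoded message: BDCCBBDD


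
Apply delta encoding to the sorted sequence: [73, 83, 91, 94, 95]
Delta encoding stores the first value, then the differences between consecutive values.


First value: 73
Deltas:
  83 - 73 = 10
  91 - 83 = 8
  94 - 91 = 3
  95 - 94 = 1


Delta encoded: [73, 10, 8, 3, 1]


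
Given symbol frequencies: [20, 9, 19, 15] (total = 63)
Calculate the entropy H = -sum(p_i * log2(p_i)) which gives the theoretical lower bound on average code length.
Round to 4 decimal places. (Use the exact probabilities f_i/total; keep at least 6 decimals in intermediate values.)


Per-symbol terms -p_i * log2(p_i) with p_i = f_i/63:
  p = 20/63 = 0.317460: log2(p) = -1.655352, -p*log2(p) = 0.525509
  p = 9/63 = 0.142857: log2(p) = -2.807355, -p*log2(p) = 0.401051
  p = 19/63 = 0.301587: log2(p) = -1.729352, -p*log2(p) = 0.521551
  p = 15/63 = 0.238095: log2(p) = -2.070389, -p*log2(p) = 0.492950
H = 0.525509 + 0.401051 + 0.521551 + 0.492950 = 1.941061

H = 1.9411 bits/symbol


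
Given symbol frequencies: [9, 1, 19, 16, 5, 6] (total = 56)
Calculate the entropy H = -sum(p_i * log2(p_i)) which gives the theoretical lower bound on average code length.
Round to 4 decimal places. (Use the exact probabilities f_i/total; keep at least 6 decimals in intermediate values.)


Per-symbol terms -p_i * log2(p_i) with p_i = f_i/56:
  p = 9/56 = 0.160714: log2(p) = -2.637430, -p*log2(p) = 0.423873
  p = 1/56 = 0.017857: log2(p) = -5.807355, -p*log2(p) = 0.103703
  p = 19/56 = 0.339286: log2(p) = -1.559427, -p*log2(p) = 0.529091
  p = 16/56 = 0.285714: log2(p) = -1.807355, -p*log2(p) = 0.516387
  p = 5/56 = 0.089286: log2(p) = -3.485427, -p*log2(p) = 0.311199
  p = 6/56 = 0.107143: log2(p) = -3.222392, -p*log2(p) = 0.345256
H = 0.423873 + 0.103703 + 0.529091 + 0.516387 + 0.311199 + 0.345256 = 2.229509

H = 2.2295 bits/symbol


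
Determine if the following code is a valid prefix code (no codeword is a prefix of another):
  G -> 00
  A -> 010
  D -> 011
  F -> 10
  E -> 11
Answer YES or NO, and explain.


Checking each pair (does one codeword prefix another?):
  G='00' vs A='010': no prefix
  G='00' vs D='011': no prefix
  G='00' vs F='10': no prefix
  G='00' vs E='11': no prefix
  A='010' vs G='00': no prefix
  A='010' vs D='011': no prefix
  A='010' vs F='10': no prefix
  A='010' vs E='11': no prefix
  D='011' vs G='00': no prefix
  D='011' vs A='010': no prefix
  D='011' vs F='10': no prefix
  D='011' vs E='11': no prefix
  F='10' vs G='00': no prefix
  F='10' vs A='010': no prefix
  F='10' vs D='011': no prefix
  F='10' vs E='11': no prefix
  E='11' vs G='00': no prefix
  E='11' vs A='010': no prefix
  E='11' vs D='011': no prefix
  E='11' vs F='10': no prefix
No violation found over all pairs.

YES -- this is a valid prefix code. No codeword is a prefix of any other codeword.


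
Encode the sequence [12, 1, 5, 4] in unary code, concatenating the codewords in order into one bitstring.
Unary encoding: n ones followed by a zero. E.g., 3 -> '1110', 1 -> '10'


Encode each number as n ones followed by a terminating 0:
  12 -> 1111111111110 (13 bits)
  1 -> 10 (2 bits)
  5 -> 111110 (6 bits)
  4 -> 11110 (5 bits)
Total length = 13 + 2 + 6 + 5 = 26 bits.

Unary([12, 1, 5, 4]) = 11111111111101011111011110 (26 bits)


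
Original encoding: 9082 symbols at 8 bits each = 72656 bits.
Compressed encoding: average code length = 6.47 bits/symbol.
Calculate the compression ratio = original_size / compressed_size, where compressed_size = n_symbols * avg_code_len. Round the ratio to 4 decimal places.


original_size = n_symbols * orig_bits = 9082 * 8 = 72656 bits
compressed_size = n_symbols * avg_code_len = 9082 * 6.47 = 58760.54 bits
ratio = original_size / compressed_size = 72656 / 58760.54 = 1.2365

Compression ratio = 1.2365


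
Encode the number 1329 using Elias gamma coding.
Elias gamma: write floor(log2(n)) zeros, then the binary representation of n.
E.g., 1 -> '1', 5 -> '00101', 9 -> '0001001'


num_bits = floor(log2(1329)) + 1 = 11
leading_zeros = num_bits - 1 = 10
binary(1329) = 10100110001

Elias gamma(1329) = '0000000000' + '10100110001' = 000000000010100110001 (21 bits)


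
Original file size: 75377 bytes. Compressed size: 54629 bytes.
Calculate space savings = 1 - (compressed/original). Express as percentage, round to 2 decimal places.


ratio = compressed/original = 54629/75377 = 0.724744
savings = 1 - ratio = 1 - 0.724744 = 0.275256
as a percentage: 0.275256 * 100 = 27.53%

Space savings = 1 - 54629/75377 = 27.53%


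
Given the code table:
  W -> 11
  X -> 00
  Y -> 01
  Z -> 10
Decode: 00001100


Decoding:
00 -> X
00 -> X
11 -> W
00 -> X


Result: XXWX


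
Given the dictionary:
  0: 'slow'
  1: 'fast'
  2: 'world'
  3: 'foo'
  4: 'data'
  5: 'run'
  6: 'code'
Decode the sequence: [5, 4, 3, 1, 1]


Look up each index in the dictionary:
  5 -> 'run'
  4 -> 'data'
  3 -> 'foo'
  1 -> 'fast'
  1 -> 'fast'

Decoded: "run data foo fast fast"


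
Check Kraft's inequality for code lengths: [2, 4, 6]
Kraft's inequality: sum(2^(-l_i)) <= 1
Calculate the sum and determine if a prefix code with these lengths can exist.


Sum = 2^(-2) + 2^(-4) + 2^(-6)
    = 0.25 + 0.0625 + 0.015625
    = 21/64 = 0.328125
Since 0.328125 <= 1, Kraft's inequality IS satisfied.
A prefix code with these lengths CAN exist.

Kraft sum = 0.328125. Satisfied.


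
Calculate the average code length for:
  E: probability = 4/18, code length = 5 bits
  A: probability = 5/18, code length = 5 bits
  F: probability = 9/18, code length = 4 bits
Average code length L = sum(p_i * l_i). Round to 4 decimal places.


Weighted contributions p_i * l_i:
  E: (4/18) * 5 = 20/18
  A: (5/18) * 5 = 25/18
  F: (9/18) * 4 = 36/18
Sum = (20 + 25 + 36)/18 = 81/18

L = 81/18 = 4.5000 bits/symbol


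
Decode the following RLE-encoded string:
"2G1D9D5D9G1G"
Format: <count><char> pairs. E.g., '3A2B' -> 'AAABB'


Expanding each <count><char> pair:
  2G -> 'GG'
  1D -> 'D'
  9D -> 'DDDDDDDDD'
  5D -> 'DDDDD'
  9G -> 'GGGGGGGGG'
  1G -> 'G'

Decoded = GGDDDDDDDDDDDDDDDGGGGGGGGGG


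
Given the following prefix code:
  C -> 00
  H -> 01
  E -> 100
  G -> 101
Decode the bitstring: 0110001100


Decoding step by step:
Bits 01 -> H
Bits 100 -> E
Bits 01 -> H
Bits 100 -> E


Decoded message: HEHE


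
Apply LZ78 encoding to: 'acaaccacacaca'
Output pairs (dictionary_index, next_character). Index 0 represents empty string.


LZ78 encoding steps:
Dictionary: {0: ''}
Step 1: w='' (idx 0), next='a' -> output (0, 'a'), add 'a' as idx 1
Step 2: w='' (idx 0), next='c' -> output (0, 'c'), add 'c' as idx 2
Step 3: w='a' (idx 1), next='a' -> output (1, 'a'), add 'aa' as idx 3
Step 4: w='c' (idx 2), next='c' -> output (2, 'c'), add 'cc' as idx 4
Step 5: w='a' (idx 1), next='c' -> output (1, 'c'), add 'ac' as idx 5
Step 6: w='ac' (idx 5), next='a' -> output (5, 'a'), add 'aca' as idx 6
Step 7: w='c' (idx 2), next='a' -> output (2, 'a'), add 'ca' as idx 7


Encoded: [(0, 'a'), (0, 'c'), (1, 'a'), (2, 'c'), (1, 'c'), (5, 'a'), (2, 'a')]


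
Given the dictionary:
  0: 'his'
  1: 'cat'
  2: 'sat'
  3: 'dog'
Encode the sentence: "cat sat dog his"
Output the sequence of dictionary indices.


Look up each word in the dictionary:
  'cat' -> 1
  'sat' -> 2
  'dog' -> 3
  'his' -> 0

Encoded: [1, 2, 3, 0]


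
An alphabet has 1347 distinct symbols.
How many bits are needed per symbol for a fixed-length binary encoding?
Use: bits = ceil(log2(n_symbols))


log2(1347) = 10.3955
Bracket: 2^10 = 1024 < 1347 <= 2^11 = 2048
So ceil(log2(1347)) = 11

bits = ceil(log2(1347)) = ceil(10.3955) = 11 bits


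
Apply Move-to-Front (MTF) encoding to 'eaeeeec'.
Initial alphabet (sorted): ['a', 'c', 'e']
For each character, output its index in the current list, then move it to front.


MTF encoding:
'e': index 2 in ['a', 'c', 'e'] -> ['e', 'a', 'c']
'a': index 1 in ['e', 'a', 'c'] -> ['a', 'e', 'c']
'e': index 1 in ['a', 'e', 'c'] -> ['e', 'a', 'c']
'e': index 0 in ['e', 'a', 'c'] -> ['e', 'a', 'c']
'e': index 0 in ['e', 'a', 'c'] -> ['e', 'a', 'c']
'e': index 0 in ['e', 'a', 'c'] -> ['e', 'a', 'c']
'c': index 2 in ['e', 'a', 'c'] -> ['c', 'e', 'a']


Output: [2, 1, 1, 0, 0, 0, 2]


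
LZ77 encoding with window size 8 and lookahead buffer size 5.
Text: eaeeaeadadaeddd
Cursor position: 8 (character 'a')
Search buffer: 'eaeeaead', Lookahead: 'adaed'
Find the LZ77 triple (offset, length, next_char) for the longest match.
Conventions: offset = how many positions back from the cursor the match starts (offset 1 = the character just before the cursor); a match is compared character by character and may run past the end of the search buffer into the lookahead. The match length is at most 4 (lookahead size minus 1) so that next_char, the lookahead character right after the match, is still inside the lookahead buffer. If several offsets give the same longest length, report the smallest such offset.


Try each offset into the search buffer:
  offset=1 (pos 7, char 'd'): match length 0
  offset=2 (pos 6, char 'a'): match length 3
  offset=3 (pos 5, char 'e'): match length 0
  offset=4 (pos 4, char 'a'): match length 1
  offset=5 (pos 3, char 'e'): match length 0
  offset=6 (pos 2, char 'e'): match length 0
  offset=7 (pos 1, char 'a'): match length 1
  offset=8 (pos 0, char 'e'): match length 0
Longest match has length 3 at offset 2.
next_char = character at position 8 + 3 = 11 -> 'e'

Best match: offset=2, length=3 (matching 'ada' starting at position 6)
LZ77 triple: (2, 3, 'e')


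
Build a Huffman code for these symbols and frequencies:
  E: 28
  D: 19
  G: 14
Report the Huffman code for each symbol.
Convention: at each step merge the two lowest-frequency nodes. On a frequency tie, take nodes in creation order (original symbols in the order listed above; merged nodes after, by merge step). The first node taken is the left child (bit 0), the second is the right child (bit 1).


Huffman tree construction:
Step 1: Merge G(14) + D(19) = 33
Step 2: Merge E(28) + (G+D)(33) = 61
Read each symbol's code off the tree from the root (left child = 0, right child = 1).

Codes:
  E: 0 (length 1)
  D: 11 (length 2)
  G: 10 (length 2)
Average code length: 94/61 = 1.5410 bits/symbol


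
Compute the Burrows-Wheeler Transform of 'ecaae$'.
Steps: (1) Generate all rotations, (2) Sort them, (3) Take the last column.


Rotations (sorted):
  0: $ecaae -> last char: e
  1: aae$ec -> last char: c
  2: ae$eca -> last char: a
  3: caae$e -> last char: e
  4: e$ecaa -> last char: a
  5: ecaae$ -> last char: $


BWT = ecaea$


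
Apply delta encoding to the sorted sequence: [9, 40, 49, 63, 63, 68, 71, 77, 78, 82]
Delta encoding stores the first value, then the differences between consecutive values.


First value: 9
Deltas:
  40 - 9 = 31
  49 - 40 = 9
  63 - 49 = 14
  63 - 63 = 0
  68 - 63 = 5
  71 - 68 = 3
  77 - 71 = 6
  78 - 77 = 1
  82 - 78 = 4


Delta encoded: [9, 31, 9, 14, 0, 5, 3, 6, 1, 4]


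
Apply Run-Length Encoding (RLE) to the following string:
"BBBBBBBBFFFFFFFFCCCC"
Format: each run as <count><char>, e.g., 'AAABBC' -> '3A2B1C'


Scanning runs left to right:
  i=0: run of 'B' x 8 -> '8B'
  i=8: run of 'F' x 8 -> '8F'
  i=16: run of 'C' x 4 -> '4C'

RLE = 8B8F4C


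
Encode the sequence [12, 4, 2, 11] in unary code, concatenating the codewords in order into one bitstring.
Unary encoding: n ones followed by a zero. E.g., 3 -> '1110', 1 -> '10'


Encode each number as n ones followed by a terminating 0:
  12 -> 1111111111110 (13 bits)
  4 -> 11110 (5 bits)
  2 -> 110 (3 bits)
  11 -> 111111111110 (12 bits)
Total length = 13 + 5 + 3 + 12 = 33 bits.

Unary([12, 4, 2, 11]) = 111111111111011110110111111111110 (33 bits)


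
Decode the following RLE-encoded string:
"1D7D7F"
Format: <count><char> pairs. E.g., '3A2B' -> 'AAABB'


Expanding each <count><char> pair:
  1D -> 'D'
  7D -> 'DDDDDDD'
  7F -> 'FFFFFFF'

Decoded = DDDDDDDDFFFFFFF


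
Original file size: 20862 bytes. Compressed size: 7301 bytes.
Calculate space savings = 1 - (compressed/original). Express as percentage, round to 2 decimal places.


ratio = compressed/original = 7301/20862 = 0.349966
savings = 1 - ratio = 1 - 0.349966 = 0.650034
as a percentage: 0.650034 * 100 = 65.0%

Space savings = 1 - 7301/20862 = 65.0%


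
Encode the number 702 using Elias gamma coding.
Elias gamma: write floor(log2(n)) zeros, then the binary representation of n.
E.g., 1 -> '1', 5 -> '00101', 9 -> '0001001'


num_bits = floor(log2(702)) + 1 = 10
leading_zeros = num_bits - 1 = 9
binary(702) = 1010111110

Elias gamma(702) = '000000000' + '1010111110' = 0000000001010111110 (19 bits)


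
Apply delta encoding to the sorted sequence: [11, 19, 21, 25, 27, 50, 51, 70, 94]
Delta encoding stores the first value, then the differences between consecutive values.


First value: 11
Deltas:
  19 - 11 = 8
  21 - 19 = 2
  25 - 21 = 4
  27 - 25 = 2
  50 - 27 = 23
  51 - 50 = 1
  70 - 51 = 19
  94 - 70 = 24


Delta encoded: [11, 8, 2, 4, 2, 23, 1, 19, 24]


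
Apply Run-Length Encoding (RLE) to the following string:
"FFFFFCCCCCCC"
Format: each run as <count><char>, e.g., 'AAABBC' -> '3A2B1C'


Scanning runs left to right:
  i=0: run of 'F' x 5 -> '5F'
  i=5: run of 'C' x 7 -> '7C'

RLE = 5F7C


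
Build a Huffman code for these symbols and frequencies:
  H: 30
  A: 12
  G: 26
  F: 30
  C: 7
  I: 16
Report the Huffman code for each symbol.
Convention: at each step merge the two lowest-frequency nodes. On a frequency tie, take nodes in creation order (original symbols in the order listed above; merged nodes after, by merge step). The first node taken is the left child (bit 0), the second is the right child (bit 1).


Huffman tree construction:
Step 1: Merge C(7) + A(12) = 19
Step 2: Merge I(16) + (C+A)(19) = 35
Step 3: Merge G(26) + H(30) = 56
Step 4: Merge F(30) + (I+(C+A))(35) = 65
Step 5: Merge (G+H)(56) + (F+(I+(C+A)))(65) = 121
Read each symbol's code off the tree from the root (left child = 0, right child = 1).

Codes:
  H: 01 (length 2)
  A: 1111 (length 4)
  G: 00 (length 2)
  F: 10 (length 2)
  C: 1110 (length 4)
  I: 110 (length 3)
Average code length: 296/121 = 2.4463 bits/symbol


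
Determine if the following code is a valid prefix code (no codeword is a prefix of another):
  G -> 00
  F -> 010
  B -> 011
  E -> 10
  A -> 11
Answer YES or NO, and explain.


Checking each pair (does one codeword prefix another?):
  G='00' vs F='010': no prefix
  G='00' vs B='011': no prefix
  G='00' vs E='10': no prefix
  G='00' vs A='11': no prefix
  F='010' vs G='00': no prefix
  F='010' vs B='011': no prefix
  F='010' vs E='10': no prefix
  F='010' vs A='11': no prefix
  B='011' vs G='00': no prefix
  B='011' vs F='010': no prefix
  B='011' vs E='10': no prefix
  B='011' vs A='11': no prefix
  E='10' vs G='00': no prefix
  E='10' vs F='010': no prefix
  E='10' vs B='011': no prefix
  E='10' vs A='11': no prefix
  A='11' vs G='00': no prefix
  A='11' vs F='010': no prefix
  A='11' vs B='011': no prefix
  A='11' vs E='10': no prefix
No violation found over all pairs.

YES -- this is a valid prefix code. No codeword is a prefix of any other codeword.


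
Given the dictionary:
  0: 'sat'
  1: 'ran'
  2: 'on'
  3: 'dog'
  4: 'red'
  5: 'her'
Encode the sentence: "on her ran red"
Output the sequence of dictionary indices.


Look up each word in the dictionary:
  'on' -> 2
  'her' -> 5
  'ran' -> 1
  'red' -> 4

Encoded: [2, 5, 1, 4]


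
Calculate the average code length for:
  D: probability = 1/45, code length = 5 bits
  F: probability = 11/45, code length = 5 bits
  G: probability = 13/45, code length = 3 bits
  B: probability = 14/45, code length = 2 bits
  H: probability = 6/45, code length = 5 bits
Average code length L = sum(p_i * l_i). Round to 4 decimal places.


Weighted contributions p_i * l_i:
  D: (1/45) * 5 = 5/45
  F: (11/45) * 5 = 55/45
  G: (13/45) * 3 = 39/45
  B: (14/45) * 2 = 28/45
  H: (6/45) * 5 = 30/45
Sum = (5 + 55 + 39 + 28 + 30)/45 = 157/45

L = 157/45 = 3.4889 bits/symbol


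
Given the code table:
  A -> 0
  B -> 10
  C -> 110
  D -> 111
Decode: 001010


Decoding:
0 -> A
0 -> A
10 -> B
10 -> B


Result: AABB


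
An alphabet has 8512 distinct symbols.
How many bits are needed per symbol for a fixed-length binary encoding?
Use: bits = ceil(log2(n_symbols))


log2(8512) = 13.0553
Bracket: 2^13 = 8192 < 8512 <= 2^14 = 16384
So ceil(log2(8512)) = 14

bits = ceil(log2(8512)) = ceil(13.0553) = 14 bits


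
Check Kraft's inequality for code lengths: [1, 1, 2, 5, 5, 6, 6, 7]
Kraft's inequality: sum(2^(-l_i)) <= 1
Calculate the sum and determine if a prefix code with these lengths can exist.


Sum = 2^(-1) + 2^(-1) + 2^(-2) + 2^(-5) + 2^(-5) + 2^(-6) + 2^(-6) + 2^(-7)
    = 0.5 + 0.5 + 0.25 + 0.03125 + 0.03125 + 0.015625 + 0.015625 + 0.0078125
    = 173/128 = 1.3515625
Since 1.3515625 > 1, Kraft's inequality is NOT satisfied.
A prefix code with these lengths CANNOT exist.

Kraft sum = 1.3515625. Not satisfied.


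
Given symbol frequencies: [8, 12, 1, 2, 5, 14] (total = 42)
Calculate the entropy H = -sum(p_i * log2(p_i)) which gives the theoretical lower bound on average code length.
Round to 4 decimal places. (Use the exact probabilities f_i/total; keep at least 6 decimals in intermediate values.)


Per-symbol terms -p_i * log2(p_i) with p_i = f_i/42:
  p = 8/42 = 0.190476: log2(p) = -2.392317, -p*log2(p) = 0.455680
  p = 12/42 = 0.285714: log2(p) = -1.807355, -p*log2(p) = 0.516387
  p = 1/42 = 0.023810: log2(p) = -5.392317, -p*log2(p) = 0.128389
  p = 2/42 = 0.047619: log2(p) = -4.392317, -p*log2(p) = 0.209158
  p = 5/42 = 0.119048: log2(p) = -3.070389, -p*log2(p) = 0.365523
  p = 14/42 = 0.333333: log2(p) = -1.584963, -p*log2(p) = 0.528321
H = 0.455680 + 0.516387 + 0.128389 + 0.209158 + 0.365523 + 0.528321 = 2.203458

H = 2.2035 bits/symbol


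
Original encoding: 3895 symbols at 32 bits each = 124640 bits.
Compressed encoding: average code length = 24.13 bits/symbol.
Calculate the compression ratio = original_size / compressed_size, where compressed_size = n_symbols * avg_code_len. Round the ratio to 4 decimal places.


original_size = n_symbols * orig_bits = 3895 * 32 = 124640 bits
compressed_size = n_symbols * avg_code_len = 3895 * 24.13 = 93986.35 bits
ratio = original_size / compressed_size = 124640 / 93986.35 = 1.3262

Compression ratio = 1.3262


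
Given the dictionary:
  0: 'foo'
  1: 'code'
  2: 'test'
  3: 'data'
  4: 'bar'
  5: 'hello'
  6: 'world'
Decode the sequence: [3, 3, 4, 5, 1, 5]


Look up each index in the dictionary:
  3 -> 'data'
  3 -> 'data'
  4 -> 'bar'
  5 -> 'hello'
  1 -> 'code'
  5 -> 'hello'

Decoded: "data data bar hello code hello"


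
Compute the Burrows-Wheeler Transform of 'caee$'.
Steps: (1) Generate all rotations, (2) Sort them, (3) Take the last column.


Rotations (sorted):
  0: $caee -> last char: e
  1: aee$c -> last char: c
  2: caee$ -> last char: $
  3: e$cae -> last char: e
  4: ee$ca -> last char: a


BWT = ec$ea


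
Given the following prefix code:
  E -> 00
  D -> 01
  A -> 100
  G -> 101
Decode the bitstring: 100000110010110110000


Decoding step by step:
Bits 100 -> A
Bits 00 -> E
Bits 01 -> D
Bits 100 -> A
Bits 101 -> G
Bits 101 -> G
Bits 100 -> A
Bits 00 -> E


Decoded message: AEDAGGAE


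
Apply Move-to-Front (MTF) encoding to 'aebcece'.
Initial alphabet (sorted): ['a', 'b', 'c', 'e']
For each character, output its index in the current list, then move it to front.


MTF encoding:
'a': index 0 in ['a', 'b', 'c', 'e'] -> ['a', 'b', 'c', 'e']
'e': index 3 in ['a', 'b', 'c', 'e'] -> ['e', 'a', 'b', 'c']
'b': index 2 in ['e', 'a', 'b', 'c'] -> ['b', 'e', 'a', 'c']
'c': index 3 in ['b', 'e', 'a', 'c'] -> ['c', 'b', 'e', 'a']
'e': index 2 in ['c', 'b', 'e', 'a'] -> ['e', 'c', 'b', 'a']
'c': index 1 in ['e', 'c', 'b', 'a'] -> ['c', 'e', 'b', 'a']
'e': index 1 in ['c', 'e', 'b', 'a'] -> ['e', 'c', 'b', 'a']


Output: [0, 3, 2, 3, 2, 1, 1]


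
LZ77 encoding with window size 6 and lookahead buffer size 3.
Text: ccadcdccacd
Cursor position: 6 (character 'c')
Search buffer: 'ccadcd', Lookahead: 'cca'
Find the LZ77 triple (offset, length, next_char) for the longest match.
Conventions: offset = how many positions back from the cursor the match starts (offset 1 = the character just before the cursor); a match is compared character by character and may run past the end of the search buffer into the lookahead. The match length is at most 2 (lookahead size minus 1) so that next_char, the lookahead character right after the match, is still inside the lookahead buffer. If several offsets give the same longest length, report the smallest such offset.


Try each offset into the search buffer:
  offset=1 (pos 5, char 'd'): match length 0
  offset=2 (pos 4, char 'c'): match length 1
  offset=3 (pos 3, char 'd'): match length 0
  offset=4 (pos 2, char 'a'): match length 0
  offset=5 (pos 1, char 'c'): match length 1
  offset=6 (pos 0, char 'c'): match length 2
Longest match has length 2 at offset 6.
next_char = character at position 6 + 2 = 8 -> 'a'

Best match: offset=6, length=2 (matching 'cc' starting at position 0)
LZ77 triple: (6, 2, 'a')


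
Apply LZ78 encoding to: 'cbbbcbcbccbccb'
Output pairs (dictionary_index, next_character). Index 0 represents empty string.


LZ78 encoding steps:
Dictionary: {0: ''}
Step 1: w='' (idx 0), next='c' -> output (0, 'c'), add 'c' as idx 1
Step 2: w='' (idx 0), next='b' -> output (0, 'b'), add 'b' as idx 2
Step 3: w='b' (idx 2), next='b' -> output (2, 'b'), add 'bb' as idx 3
Step 4: w='c' (idx 1), next='b' -> output (1, 'b'), add 'cb' as idx 4
Step 5: w='cb' (idx 4), next='c' -> output (4, 'c'), add 'cbc' as idx 5
Step 6: w='cbc' (idx 5), next='c' -> output (5, 'c'), add 'cbcc' as idx 6
Step 7: w='b' (idx 2), end of input -> output (2, '')


Encoded: [(0, 'c'), (0, 'b'), (2, 'b'), (1, 'b'), (4, 'c'), (5, 'c'), (2, '')]


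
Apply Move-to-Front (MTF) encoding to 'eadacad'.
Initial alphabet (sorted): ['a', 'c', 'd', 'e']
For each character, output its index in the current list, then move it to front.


MTF encoding:
'e': index 3 in ['a', 'c', 'd', 'e'] -> ['e', 'a', 'c', 'd']
'a': index 1 in ['e', 'a', 'c', 'd'] -> ['a', 'e', 'c', 'd']
'd': index 3 in ['a', 'e', 'c', 'd'] -> ['d', 'a', 'e', 'c']
'a': index 1 in ['d', 'a', 'e', 'c'] -> ['a', 'd', 'e', 'c']
'c': index 3 in ['a', 'd', 'e', 'c'] -> ['c', 'a', 'd', 'e']
'a': index 1 in ['c', 'a', 'd', 'e'] -> ['a', 'c', 'd', 'e']
'd': index 2 in ['a', 'c', 'd', 'e'] -> ['d', 'a', 'c', 'e']


Output: [3, 1, 3, 1, 3, 1, 2]


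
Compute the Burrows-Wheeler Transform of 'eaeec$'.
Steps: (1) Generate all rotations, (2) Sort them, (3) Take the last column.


Rotations (sorted):
  0: $eaeec -> last char: c
  1: aeec$e -> last char: e
  2: c$eaee -> last char: e
  3: eaeec$ -> last char: $
  4: ec$eae -> last char: e
  5: eec$ea -> last char: a


BWT = cee$ea


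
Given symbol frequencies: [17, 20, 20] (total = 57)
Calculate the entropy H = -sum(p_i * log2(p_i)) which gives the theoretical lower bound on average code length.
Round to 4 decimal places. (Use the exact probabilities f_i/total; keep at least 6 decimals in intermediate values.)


Per-symbol terms -p_i * log2(p_i) with p_i = f_i/57:
  p = 17/57 = 0.298246: log2(p) = -1.745427, -p*log2(p) = 0.520566
  p = 20/57 = 0.350877: log2(p) = -1.510962, -p*log2(p) = 0.530162
  p = 20/57 = 0.350877: log2(p) = -1.510962, -p*log2(p) = 0.530162
H = 0.520566 + 0.530162 + 0.530162 = 1.580890

H = 1.5809 bits/symbol


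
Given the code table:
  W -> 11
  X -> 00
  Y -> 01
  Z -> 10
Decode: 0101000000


Decoding:
01 -> Y
01 -> Y
00 -> X
00 -> X
00 -> X


Result: YYXXX


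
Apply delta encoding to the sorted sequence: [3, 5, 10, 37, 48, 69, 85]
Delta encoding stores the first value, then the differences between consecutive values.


First value: 3
Deltas:
  5 - 3 = 2
  10 - 5 = 5
  37 - 10 = 27
  48 - 37 = 11
  69 - 48 = 21
  85 - 69 = 16


Delta encoded: [3, 2, 5, 27, 11, 21, 16]


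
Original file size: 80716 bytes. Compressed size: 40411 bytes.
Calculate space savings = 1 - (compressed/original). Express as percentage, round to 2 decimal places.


ratio = compressed/original = 40411/80716 = 0.500657
savings = 1 - ratio = 1 - 0.500657 = 0.499343
as a percentage: 0.499343 * 100 = 49.93%

Space savings = 1 - 40411/80716 = 49.93%


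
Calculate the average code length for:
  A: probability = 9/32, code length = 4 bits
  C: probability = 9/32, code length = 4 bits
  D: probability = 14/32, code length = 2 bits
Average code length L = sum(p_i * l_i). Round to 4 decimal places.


Weighted contributions p_i * l_i:
  A: (9/32) * 4 = 36/32
  C: (9/32) * 4 = 36/32
  D: (14/32) * 2 = 28/32
Sum = (36 + 36 + 28)/32 = 100/32

L = 100/32 = 3.1250 bits/symbol


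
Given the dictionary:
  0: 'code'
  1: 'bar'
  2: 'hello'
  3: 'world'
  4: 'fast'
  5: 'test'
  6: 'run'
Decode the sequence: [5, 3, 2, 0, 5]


Look up each index in the dictionary:
  5 -> 'test'
  3 -> 'world'
  2 -> 'hello'
  0 -> 'code'
  5 -> 'test'

Decoded: "test world hello code test"


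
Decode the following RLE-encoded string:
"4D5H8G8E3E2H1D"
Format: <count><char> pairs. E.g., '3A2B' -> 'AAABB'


Expanding each <count><char> pair:
  4D -> 'DDDD'
  5H -> 'HHHHH'
  8G -> 'GGGGGGGG'
  8E -> 'EEEEEEEE'
  3E -> 'EEE'
  2H -> 'HH'
  1D -> 'D'

Decoded = DDDDHHHHHGGGGGGGGEEEEEEEEEEEHHD


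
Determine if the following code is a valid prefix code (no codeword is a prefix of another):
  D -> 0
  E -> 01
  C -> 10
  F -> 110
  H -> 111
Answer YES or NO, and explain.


Checking each pair (does one codeword prefix another?):
  D='0' vs E='01': prefix -- VIOLATION

NO -- this is NOT a valid prefix code. D (0) is a prefix of E (01).


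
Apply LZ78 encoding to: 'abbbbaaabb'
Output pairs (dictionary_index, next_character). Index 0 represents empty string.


LZ78 encoding steps:
Dictionary: {0: ''}
Step 1: w='' (idx 0), next='a' -> output (0, 'a'), add 'a' as idx 1
Step 2: w='' (idx 0), next='b' -> output (0, 'b'), add 'b' as idx 2
Step 3: w='b' (idx 2), next='b' -> output (2, 'b'), add 'bb' as idx 3
Step 4: w='b' (idx 2), next='a' -> output (2, 'a'), add 'ba' as idx 4
Step 5: w='a' (idx 1), next='a' -> output (1, 'a'), add 'aa' as idx 5
Step 6: w='bb' (idx 3), end of input -> output (3, '')


Encoded: [(0, 'a'), (0, 'b'), (2, 'b'), (2, 'a'), (1, 'a'), (3, '')]


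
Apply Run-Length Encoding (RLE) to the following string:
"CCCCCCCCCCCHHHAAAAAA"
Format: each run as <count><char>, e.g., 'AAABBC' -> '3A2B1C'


Scanning runs left to right:
  i=0: run of 'C' x 11 -> '11C'
  i=11: run of 'H' x 3 -> '3H'
  i=14: run of 'A' x 6 -> '6A'

RLE = 11C3H6A


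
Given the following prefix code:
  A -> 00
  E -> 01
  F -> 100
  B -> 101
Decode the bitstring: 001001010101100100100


Decoding step by step:
Bits 00 -> A
Bits 100 -> F
Bits 101 -> B
Bits 01 -> E
Bits 01 -> E
Bits 100 -> F
Bits 100 -> F
Bits 100 -> F


Decoded message: AFBEEFFF


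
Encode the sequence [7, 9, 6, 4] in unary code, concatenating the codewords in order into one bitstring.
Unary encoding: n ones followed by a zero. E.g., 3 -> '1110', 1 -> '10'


Encode each number as n ones followed by a terminating 0:
  7 -> 11111110 (8 bits)
  9 -> 1111111110 (10 bits)
  6 -> 1111110 (7 bits)
  4 -> 11110 (5 bits)
Total length = 8 + 10 + 7 + 5 = 30 bits.

Unary([7, 9, 6, 4]) = 111111101111111110111111011110 (30 bits)


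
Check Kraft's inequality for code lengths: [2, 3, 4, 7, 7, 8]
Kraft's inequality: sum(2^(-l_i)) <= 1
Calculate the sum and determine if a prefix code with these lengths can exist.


Sum = 2^(-2) + 2^(-3) + 2^(-4) + 2^(-7) + 2^(-7) + 2^(-8)
    = 0.25 + 0.125 + 0.0625 + 0.0078125 + 0.0078125 + 0.00390625
    = 117/256 = 0.45703125
Since 0.45703125 <= 1, Kraft's inequality IS satisfied.
A prefix code with these lengths CAN exist.

Kraft sum = 0.45703125. Satisfied.


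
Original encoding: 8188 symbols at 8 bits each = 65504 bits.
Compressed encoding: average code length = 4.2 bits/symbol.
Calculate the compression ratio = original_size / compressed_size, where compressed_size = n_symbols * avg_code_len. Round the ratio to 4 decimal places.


original_size = n_symbols * orig_bits = 8188 * 8 = 65504 bits
compressed_size = n_symbols * avg_code_len = 8188 * 4.2 = 34389.6 bits
ratio = original_size / compressed_size = 65504 / 34389.6 = 1.9048

Compression ratio = 1.9048


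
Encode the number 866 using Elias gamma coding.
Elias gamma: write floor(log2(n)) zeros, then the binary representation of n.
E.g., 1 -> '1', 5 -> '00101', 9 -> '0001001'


num_bits = floor(log2(866)) + 1 = 10
leading_zeros = num_bits - 1 = 9
binary(866) = 1101100010

Elias gamma(866) = '000000000' + '1101100010' = 0000000001101100010 (19 bits)


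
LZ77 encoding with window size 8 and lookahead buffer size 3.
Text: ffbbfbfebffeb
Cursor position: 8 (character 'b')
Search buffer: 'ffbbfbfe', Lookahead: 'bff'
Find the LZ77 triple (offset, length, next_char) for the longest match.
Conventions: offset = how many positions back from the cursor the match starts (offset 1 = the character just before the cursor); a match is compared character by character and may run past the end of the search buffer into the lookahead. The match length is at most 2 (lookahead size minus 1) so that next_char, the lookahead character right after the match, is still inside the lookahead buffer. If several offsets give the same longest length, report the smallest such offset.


Try each offset into the search buffer:
  offset=1 (pos 7, char 'e'): match length 0
  offset=2 (pos 6, char 'f'): match length 0
  offset=3 (pos 5, char 'b'): match length 2
  offset=4 (pos 4, char 'f'): match length 0
  offset=5 (pos 3, char 'b'): match length 2
  offset=6 (pos 2, char 'b'): match length 1
  offset=7 (pos 1, char 'f'): match length 0
  offset=8 (pos 0, char 'f'): match length 0
Longest match has length 2, found at offsets 3, 5; take the smallest, offset 3.
next_char = character at position 8 + 2 = 10 -> 'f'

Best match: offset=3, length=2 (matching 'bf' starting at position 5)
LZ77 triple: (3, 2, 'f')


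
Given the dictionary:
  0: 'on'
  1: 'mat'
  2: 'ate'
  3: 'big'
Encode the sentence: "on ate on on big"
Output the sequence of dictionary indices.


Look up each word in the dictionary:
  'on' -> 0
  'ate' -> 2
  'on' -> 0
  'on' -> 0
  'big' -> 3

Encoded: [0, 2, 0, 0, 3]


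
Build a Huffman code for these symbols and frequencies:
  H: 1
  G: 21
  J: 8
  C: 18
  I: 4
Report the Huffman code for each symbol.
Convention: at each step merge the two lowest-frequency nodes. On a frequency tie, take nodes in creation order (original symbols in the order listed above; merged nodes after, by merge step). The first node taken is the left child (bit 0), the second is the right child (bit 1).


Huffman tree construction:
Step 1: Merge H(1) + I(4) = 5
Step 2: Merge (H+I)(5) + J(8) = 13
Step 3: Merge ((H+I)+J)(13) + C(18) = 31
Step 4: Merge G(21) + (((H+I)+J)+C)(31) = 52
Read each symbol's code off the tree from the root (left child = 0, right child = 1).

Codes:
  H: 1000 (length 4)
  G: 0 (length 1)
  J: 101 (length 3)
  C: 11 (length 2)
  I: 1001 (length 4)
Average code length: 101/52 = 1.9423 bits/symbol


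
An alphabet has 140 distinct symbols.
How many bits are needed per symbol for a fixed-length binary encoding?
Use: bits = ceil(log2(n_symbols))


log2(140) = 7.1293
Bracket: 2^7 = 128 < 140 <= 2^8 = 256
So ceil(log2(140)) = 8

bits = ceil(log2(140)) = ceil(7.1293) = 8 bits


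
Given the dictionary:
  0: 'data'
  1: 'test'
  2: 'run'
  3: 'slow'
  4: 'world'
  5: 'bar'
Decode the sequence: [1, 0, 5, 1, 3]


Look up each index in the dictionary:
  1 -> 'test'
  0 -> 'data'
  5 -> 'bar'
  1 -> 'test'
  3 -> 'slow'

Decoded: "test data bar test slow"


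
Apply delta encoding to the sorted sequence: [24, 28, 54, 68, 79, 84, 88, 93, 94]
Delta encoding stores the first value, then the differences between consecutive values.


First value: 24
Deltas:
  28 - 24 = 4
  54 - 28 = 26
  68 - 54 = 14
  79 - 68 = 11
  84 - 79 = 5
  88 - 84 = 4
  93 - 88 = 5
  94 - 93 = 1


Delta encoded: [24, 4, 26, 14, 11, 5, 4, 5, 1]


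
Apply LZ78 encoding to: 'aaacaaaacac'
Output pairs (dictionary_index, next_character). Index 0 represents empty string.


LZ78 encoding steps:
Dictionary: {0: ''}
Step 1: w='' (idx 0), next='a' -> output (0, 'a'), add 'a' as idx 1
Step 2: w='a' (idx 1), next='a' -> output (1, 'a'), add 'aa' as idx 2
Step 3: w='' (idx 0), next='c' -> output (0, 'c'), add 'c' as idx 3
Step 4: w='aa' (idx 2), next='a' -> output (2, 'a'), add 'aaa' as idx 4
Step 5: w='a' (idx 1), next='c' -> output (1, 'c'), add 'ac' as idx 5
Step 6: w='ac' (idx 5), end of input -> output (5, '')


Encoded: [(0, 'a'), (1, 'a'), (0, 'c'), (2, 'a'), (1, 'c'), (5, '')]


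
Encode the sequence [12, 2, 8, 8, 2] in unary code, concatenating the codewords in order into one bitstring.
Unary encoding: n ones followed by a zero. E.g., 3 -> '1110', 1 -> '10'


Encode each number as n ones followed by a terminating 0:
  12 -> 1111111111110 (13 bits)
  2 -> 110 (3 bits)
  8 -> 111111110 (9 bits)
  8 -> 111111110 (9 bits)
  2 -> 110 (3 bits)
Total length = 13 + 3 + 9 + 9 + 3 = 37 bits.

Unary([12, 2, 8, 8, 2]) = 1111111111110110111111110111111110110 (37 bits)


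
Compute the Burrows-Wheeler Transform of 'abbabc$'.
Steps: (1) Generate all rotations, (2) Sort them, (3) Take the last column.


Rotations (sorted):
  0: $abbabc -> last char: c
  1: abbabc$ -> last char: $
  2: abc$abb -> last char: b
  3: babc$ab -> last char: b
  4: bbabc$a -> last char: a
  5: bc$abba -> last char: a
  6: c$abbab -> last char: b


BWT = c$bbaab


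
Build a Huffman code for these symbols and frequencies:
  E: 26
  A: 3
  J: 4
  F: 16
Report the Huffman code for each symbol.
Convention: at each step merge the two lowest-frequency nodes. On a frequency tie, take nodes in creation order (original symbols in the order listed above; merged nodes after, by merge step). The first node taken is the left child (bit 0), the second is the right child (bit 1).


Huffman tree construction:
Step 1: Merge A(3) + J(4) = 7
Step 2: Merge (A+J)(7) + F(16) = 23
Step 3: Merge ((A+J)+F)(23) + E(26) = 49
Read each symbol's code off the tree from the root (left child = 0, right child = 1).

Codes:
  E: 1 (length 1)
  A: 000 (length 3)
  J: 001 (length 3)
  F: 01 (length 2)
Average code length: 79/49 = 1.6122 bits/symbol


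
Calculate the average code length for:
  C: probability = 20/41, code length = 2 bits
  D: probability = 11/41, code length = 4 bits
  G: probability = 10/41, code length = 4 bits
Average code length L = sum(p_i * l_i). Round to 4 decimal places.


Weighted contributions p_i * l_i:
  C: (20/41) * 2 = 40/41
  D: (11/41) * 4 = 44/41
  G: (10/41) * 4 = 40/41
Sum = (40 + 44 + 40)/41 = 124/41

L = 124/41 = 3.0244 bits/symbol


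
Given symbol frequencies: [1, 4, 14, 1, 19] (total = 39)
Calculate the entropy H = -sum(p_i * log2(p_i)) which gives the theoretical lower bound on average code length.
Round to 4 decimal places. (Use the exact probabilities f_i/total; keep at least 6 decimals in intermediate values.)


Per-symbol terms -p_i * log2(p_i) with p_i = f_i/39:
  p = 1/39 = 0.025641: log2(p) = -5.285402, -p*log2(p) = 0.135523
  p = 4/39 = 0.102564: log2(p) = -3.285402, -p*log2(p) = 0.336964
  p = 14/39 = 0.358974: log2(p) = -1.478047, -p*log2(p) = 0.530581
  p = 1/39 = 0.025641: log2(p) = -5.285402, -p*log2(p) = 0.135523
  p = 19/39 = 0.487179: log2(p) = -1.037475, -p*log2(p) = 0.505436
H = 0.135523 + 0.336964 + 0.530581 + 0.135523 + 0.505436 = 1.644027

H = 1.644 bits/symbol


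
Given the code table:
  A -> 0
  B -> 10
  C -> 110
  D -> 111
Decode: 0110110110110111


Decoding:
0 -> A
110 -> C
110 -> C
110 -> C
110 -> C
111 -> D


Result: ACCCCD


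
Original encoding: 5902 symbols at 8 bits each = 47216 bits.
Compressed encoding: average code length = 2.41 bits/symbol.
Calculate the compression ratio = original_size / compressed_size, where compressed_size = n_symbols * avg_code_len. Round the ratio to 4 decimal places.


original_size = n_symbols * orig_bits = 5902 * 8 = 47216 bits
compressed_size = n_symbols * avg_code_len = 5902 * 2.41 = 14223.82 bits
ratio = original_size / compressed_size = 47216 / 14223.82 = 3.3195

Compression ratio = 3.3195


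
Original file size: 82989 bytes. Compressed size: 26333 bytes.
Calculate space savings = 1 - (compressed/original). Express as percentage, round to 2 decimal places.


ratio = compressed/original = 26333/82989 = 0.317307
savings = 1 - ratio = 1 - 0.317307 = 0.682693
as a percentage: 0.682693 * 100 = 68.27%

Space savings = 1 - 26333/82989 = 68.27%


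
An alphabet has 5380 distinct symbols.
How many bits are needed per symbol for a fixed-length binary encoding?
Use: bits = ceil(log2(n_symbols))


log2(5380) = 12.3934
Bracket: 2^12 = 4096 < 5380 <= 2^13 = 8192
So ceil(log2(5380)) = 13

bits = ceil(log2(5380)) = ceil(12.3934) = 13 bits


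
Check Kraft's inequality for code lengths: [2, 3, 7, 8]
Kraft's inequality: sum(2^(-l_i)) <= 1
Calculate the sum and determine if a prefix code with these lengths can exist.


Sum = 2^(-2) + 2^(-3) + 2^(-7) + 2^(-8)
    = 0.25 + 0.125 + 0.0078125 + 0.00390625
    = 99/256 = 0.38671875
Since 0.38671875 <= 1, Kraft's inequality IS satisfied.
A prefix code with these lengths CAN exist.

Kraft sum = 0.38671875. Satisfied.
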